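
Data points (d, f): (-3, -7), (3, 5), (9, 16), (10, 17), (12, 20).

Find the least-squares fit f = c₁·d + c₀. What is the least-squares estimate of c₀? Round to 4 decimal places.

Setting ∂/∂c₁ … = 0 gives: 343·c₁ + 31·c₀ = 590;  31·c₁ + 5·c₀ = 51.
Eliminating c₀: 5·(row 1) − 31·(row 2) gives 754·c₁ = 5·590 − 31·51 = 1369, so c₁ = 1369/754.
Then c₀ = (51 − 31·(1369/754))/5 = -797/754.

c₀ = -1.0570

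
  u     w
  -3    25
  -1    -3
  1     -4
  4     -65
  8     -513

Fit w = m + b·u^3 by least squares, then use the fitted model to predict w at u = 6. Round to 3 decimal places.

ŵ = -217.847

XᵀX·[m, b]ᵀ = Xᵀw reads: 5·m + 549·b = -560;  549·m + 266971·b = -267492.
det = 5·266971 − 549² = 1033454.
m = ((-560)·266971 − 549·(-267492))/1033454 = -1325326/516727; b = (5·(-267492) − 549·(-560))/1033454 = -515010/516727.
At u = 6: ŵ = (-1325326/516727)·(1) + (-515010/516727)·(216) = -112567486/516727.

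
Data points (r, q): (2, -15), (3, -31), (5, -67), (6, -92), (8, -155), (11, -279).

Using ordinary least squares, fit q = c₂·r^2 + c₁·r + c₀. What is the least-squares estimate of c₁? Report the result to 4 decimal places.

c₁ = -2.9063

AᵀA·[c₂, c₁, c₀]ᵀ = Aᵀq reads: 20755·c₂ + 2219·c₁ + 259·c₀ = -49005;  2219·c₂ + 259·c₁ + 35·c₀ = -5319;  259·c₂ + 35·c₁ + 6·c₀ = -639.
Row-reducing yields c₂ = -453/224, c₁ = -93/32, c₀ = -9/4.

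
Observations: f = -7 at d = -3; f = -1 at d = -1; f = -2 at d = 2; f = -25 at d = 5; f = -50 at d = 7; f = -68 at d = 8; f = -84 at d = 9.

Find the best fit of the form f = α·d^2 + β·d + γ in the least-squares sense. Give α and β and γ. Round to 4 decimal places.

Compute the Gram sums: Σd^2·d^2 = 13781, Σd^2·d = 1689, Σd^2 = 233, Σd·d = 233, Σd = 27, Σ1 = 7.
Right-hand side: Σd^2·f = -14303, Σd·f = -1757, Σf = -237.
AᵀA·[α, β, γ]ᵀ = Aᵀf becomes [[13781, 1689, 233]; [1689, 233, 27]; [233, 27, 7]]·[α, β, γ]ᵀ = [-14303, -1757, -237]ᵀ.
Solving the 3×3 system (Gaussian elimination) gives α = -280750/265769, β = -16550/265769, γ = 410621/265769.

α = -1.0564, β = -0.0623, γ = 1.5450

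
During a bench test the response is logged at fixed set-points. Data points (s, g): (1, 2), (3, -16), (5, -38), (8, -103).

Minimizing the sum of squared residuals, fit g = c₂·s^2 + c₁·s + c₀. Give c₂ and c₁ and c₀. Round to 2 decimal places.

c₂ = -1.50, c₁ = -1.29, c₀ = 3.89

XᵀX·[c₂, c₁, c₀]ᵀ = Xᵀg reads: 4803·c₂ + 665·c₁ + 99·c₀ = -7684;  665·c₂ + 99·c₁ + 17·c₀ = -1060;  99·c₂ + 17·c₁ + 4·c₀ = -155.
Row-reducing yields c₂ = -2461/1639, c₁ = -2114/1639, c₀ = 6383/1639.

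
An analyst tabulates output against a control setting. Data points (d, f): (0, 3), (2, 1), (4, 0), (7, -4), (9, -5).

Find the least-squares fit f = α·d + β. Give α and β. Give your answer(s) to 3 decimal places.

Sums needed: Σd·d = 150, Σd = 22, Σ1 = 5.
And Σd·f = -71, Σf = -5.
Eliminating β: 5·(row 1) − 22·(row 2) gives 266·α = 5·(-71) − 22·(-5) = -245, so α = -35/38.
Then β = ((-5) − 22·(-35/38))/5 = 58/19.

α = -0.921, β = 3.053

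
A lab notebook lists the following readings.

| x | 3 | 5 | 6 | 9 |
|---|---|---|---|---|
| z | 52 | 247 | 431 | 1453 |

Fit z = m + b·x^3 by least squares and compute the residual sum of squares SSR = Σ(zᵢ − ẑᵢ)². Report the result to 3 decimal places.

SSR = 3.228

The normal system MᵀM·[m, b]ᵀ = Mᵀz is [[4, 1097]; [1097, 594451]]·[m, b]ᵀ = [2183, 1184612]ᵀ.
Eliminating b: 594451·(row 1) − 1097·(row 2) gives 1174395·m = 594451·2183 − 1097·1184612 = -1832831, so m = -1832831/1174395.
Then b = (1184612 − 1097·(-1832831/1174395))/594451 = 2343697/1174395.
Residuals: -378448/1174395, -351243/391465, 1758524/1174395, -326347/1174395; SSR = 3791294/1174395.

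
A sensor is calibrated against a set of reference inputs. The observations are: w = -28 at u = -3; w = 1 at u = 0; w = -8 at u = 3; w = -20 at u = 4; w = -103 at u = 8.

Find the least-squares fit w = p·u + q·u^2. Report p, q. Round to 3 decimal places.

p = 3.238, q = -2.016

Entries of AᵀA: Σu·u = 98, Σu·u^2 = 576, Σu^2·u^2 = 4514.
And Σu·w = -844, Σu^2·w = -7236.
AᵀA·[p, q]ᵀ = Aᵀw becomes [[98, 576]; [576, 4514]]·[p, q]ᵀ = [-844, -7236]ᵀ.
Eliminating q: 4514·(row 1) − 576·(row 2) gives 110596·p = 4514·(-844) − 576·(-7236) = 358120, so p = 89530/27649.
Then q = ((-7236) − 576·(89530/27649))/4514 = -55746/27649.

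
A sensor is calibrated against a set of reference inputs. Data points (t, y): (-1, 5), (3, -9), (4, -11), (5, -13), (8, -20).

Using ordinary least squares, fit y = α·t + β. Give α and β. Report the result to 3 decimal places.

α = -2.771, β = 0.930

From the data, Σt·t = 115, Σt = 19, Σ1 = 5.
For Mᵀy: Σt·y = -301, Σy = -48.
Determinant 115·5 − 19² = 214.
α = ((-301)·5 − 19·(-48))/214 = -593/214; β = (115·(-48) − 19·(-301))/214 = 199/214.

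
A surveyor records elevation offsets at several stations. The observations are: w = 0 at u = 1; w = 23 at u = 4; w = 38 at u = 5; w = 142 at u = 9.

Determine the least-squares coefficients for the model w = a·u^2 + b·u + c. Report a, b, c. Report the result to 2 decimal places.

From the data, Σu^2·u^2 = 7443, Σu^2·u = 919, Σu^2 = 123, Σu·u = 123, Σu = 19, Σ1 = 4.
Moment sums: Σu^2·w = 12820, Σu·w = 1560, Σw = 203.
Solving the 3×3 system (Gaussian elimination) gives a = 727/356, b = -955/356, c = 62/89.

a = 2.04, b = -2.68, c = 0.70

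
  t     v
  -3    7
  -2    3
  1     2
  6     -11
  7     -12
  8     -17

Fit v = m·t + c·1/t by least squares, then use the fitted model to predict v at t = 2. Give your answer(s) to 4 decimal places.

v̂ = -2.4201

MᵀM·[m, c]ᵀ = Mᵀv reads: 163·m + 6·c = -311;  6·m + (40217/28224)·c = -1261/168.
Eliminating c: (40217/28224)·(row 1) − 6·(row 2) gives (5539307/28224)·m = (40217/28224)·(-311) − 6·(-1261/168) = -11236399/28224, so m = -11236399/5539307.
Then c = ((-1261/168) − 6·(-11236399/5539307))/(40217/28224) = 18134760/5539307.
At t = 2: v̂ = (-11236399/5539307)·(2) + (18134760/5539307)·(1/2) = -13405418/5539307.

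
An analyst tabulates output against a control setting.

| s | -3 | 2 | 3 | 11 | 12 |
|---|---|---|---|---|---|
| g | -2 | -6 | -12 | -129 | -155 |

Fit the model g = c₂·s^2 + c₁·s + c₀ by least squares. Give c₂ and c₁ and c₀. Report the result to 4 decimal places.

c₂ = -0.9416, c₁ = -1.6320, c₀ = 1.4052

The normal equations are: 35555·c₂ + 3067·c₁ + 287·c₀ = -38079;  3067·c₂ + 287·c₁ + 25·c₀ = -3321;  287·c₂ + 25·c₁ + 5·c₀ = -304.
Solving the 3×3 system (Gaussian elimination) gives c₂ = -335609/356442, c₁ = -581717/356442, c₀ = 83478/59407.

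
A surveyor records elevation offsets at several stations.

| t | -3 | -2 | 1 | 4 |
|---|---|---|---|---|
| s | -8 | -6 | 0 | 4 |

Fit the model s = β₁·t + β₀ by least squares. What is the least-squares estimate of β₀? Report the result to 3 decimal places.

β₀ = -2.500

From the data, Σt·t = 30, Σt = 0, Σ1 = 4.
And Σt·s = 52, Σs = -10.
Eliminating β₀: 4·(row 1) − 0·(row 2) gives 120·β₁ = 4·52 − 0·(-10) = 208, so β₁ = 26/15.
Then β₀ = ((-10) − 0·(26/15))/4 = -5/2.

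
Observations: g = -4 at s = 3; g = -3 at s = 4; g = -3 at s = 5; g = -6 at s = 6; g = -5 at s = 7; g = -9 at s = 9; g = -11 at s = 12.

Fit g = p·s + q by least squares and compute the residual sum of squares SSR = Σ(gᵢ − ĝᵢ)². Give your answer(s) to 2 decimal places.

Normal-equation sums: Σs·s = 360, Σs = 46, Σ1 = 7.
For Xᵀg: Σs·g = -323, Σg = -41.
Eliminating q: 7·(row 1) − 46·(row 2) gives 404·p = 7·(-323) − 46·(-41) = -375, so p = -375/404.
Then q = ((-41) − 46·(-375/404))/7 = 49/202.
Residuals: -589/404, 95/202, 565/404, -68/101, 507/404, -359/404, -21/202; SSR = 2881/404.

SSR = 7.13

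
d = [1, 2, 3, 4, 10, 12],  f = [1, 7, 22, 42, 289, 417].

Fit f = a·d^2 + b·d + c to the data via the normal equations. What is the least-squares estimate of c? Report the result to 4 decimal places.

The normal system AᵀA·[a, b, c]ᵀ = Aᵀf is [[31090, 2828, 274]; [2828, 274, 32]; [274, 32, 6]]·[a, b, c]ᵀ = [89847, 8143, 778]ᵀ.
Inverting the 3×3 Gram matrix, [a, b, c]ᵀ = [46465/15564, -16267/19455, -57273/25940]ᵀ.

c = -2.2079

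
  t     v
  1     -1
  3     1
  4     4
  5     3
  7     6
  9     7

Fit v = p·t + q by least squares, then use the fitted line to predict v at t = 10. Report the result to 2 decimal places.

The normal equations are: 181·p + 29·q = 138;  29·p + 6·q = 20.
(Σt·t = 181, Σt = 29, Σ1 = 6, Σt·v = 138, Σv = 20.)
Δ = 181·6 − 29² = 245.
p = (138·6 − 29·20)/245 = 248/245; q = (181·20 − 29·138)/245 = -382/245.
At t = 10: v̂ = (248/245)·(10) + (-382/245)·(1) = 2098/245.

v̂ = 8.56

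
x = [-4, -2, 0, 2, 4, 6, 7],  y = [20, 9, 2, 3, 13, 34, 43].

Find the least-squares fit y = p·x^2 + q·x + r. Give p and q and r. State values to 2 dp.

With design matrix M, MᵀM = [[4241, 559, 125]; [559, 125, 13]; [125, 13, 7]] and Mᵀy = [3907, 465, 124]ᵀ.
Solving the 3×3 system (Gaussian elimination) gives p = 14305/14574, q = -12443/14574, r = 615/347.

p = 0.98, q = -0.85, r = 1.77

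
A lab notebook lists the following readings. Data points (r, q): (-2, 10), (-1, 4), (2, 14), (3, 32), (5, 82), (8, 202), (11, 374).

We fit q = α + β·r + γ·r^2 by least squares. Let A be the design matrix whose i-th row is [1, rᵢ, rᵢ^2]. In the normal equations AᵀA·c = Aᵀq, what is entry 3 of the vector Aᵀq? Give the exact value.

Entry 3 ↔ basis r^2, so (Aᵀq)_{3} = Σᵢ (r^2)·qᵢ = (4)·(10) + (1)·(4) + (4)·(14) + (9)·(32) + (25)·(82) + (64)·(202) + (121)·(374) = 60620.

60620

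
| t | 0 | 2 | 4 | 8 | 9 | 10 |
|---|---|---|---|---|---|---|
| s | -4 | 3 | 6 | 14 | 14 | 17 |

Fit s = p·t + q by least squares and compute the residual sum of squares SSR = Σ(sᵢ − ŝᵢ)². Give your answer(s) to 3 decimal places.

Sums needed: Σt·t = 265, Σt = 33, Σ1 = 6.
For Xᵀs: Σt·s = 438, Σs = 50.
XᵀX·[p, q]ᵀ = Xᵀs becomes [[265, 33]; [33, 6]]·[p, q]ᵀ = [438, 50]ᵀ.
det = 265·6 − 33² = 501.
p = (438·6 − 33·50)/501 = 326/167; q = (265·50 − 33·438)/501 = -1204/501.
Residuals: -800/501, 751/501, 298/501, 394/501, -584/501, -59/501; SSR = 3578/501.

SSR = 7.142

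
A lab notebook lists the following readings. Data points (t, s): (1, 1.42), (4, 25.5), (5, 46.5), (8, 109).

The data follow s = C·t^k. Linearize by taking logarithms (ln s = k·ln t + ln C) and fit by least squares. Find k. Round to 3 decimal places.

Let Y = ln s. Fitting Y = k·ln t + ln C by least squares:
Σln t = 5.0752, Σ(ln t)² = 8.8362, Σln s = 12.1201, Σln t·ln s = 20.4245.
Equations: 8.8362·k + 5.0752·ln C = 20.4245;  5.0752·k + 4·ln C = 12.1201.
Slope k = (n·Σln t·ln s − Σln t·Σln s)/(n·Σ(ln t)² − (Σln t)²) = (4·20.4245 − 5.0752·12.1201)/9.5873 = 2.10551; ln C = (Σln s − k·Σln t)/n = 0.35858.

k = 2.106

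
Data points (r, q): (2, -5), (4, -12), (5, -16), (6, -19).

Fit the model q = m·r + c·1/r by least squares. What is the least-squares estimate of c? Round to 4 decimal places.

c = 3.1616

Setting ∂/∂m … = 0 gives: 81·m + 4·c = -252;  4·m + (1369/3600)·c = -178/15.
Eliminating c: (1369/3600)·(row 1) − 4·(row 2) gives (5921/400)·m = (1369/3600)·(-252) − 4·(-178/15) = -14509/300, so m = -58036/17763.
Then c = ((-178/15) − 4·(-58036/17763))/(1369/3600) = 18720/5921.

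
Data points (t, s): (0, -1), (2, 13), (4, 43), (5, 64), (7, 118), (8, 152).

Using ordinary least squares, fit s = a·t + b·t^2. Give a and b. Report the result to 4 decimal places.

With design matrix M, MᵀM = [[158, 1052]; [1052, 7394]] and Mᵀs = [2560, 17850]ᵀ.
Determinant 158·7394 − 1052² = 61548.
a = (2560·7394 − 1052·17850)/61548 = 37610/15387; b = (158·17850 − 1052·2560)/61548 = 31795/15387.

a = 2.4443, b = 2.0664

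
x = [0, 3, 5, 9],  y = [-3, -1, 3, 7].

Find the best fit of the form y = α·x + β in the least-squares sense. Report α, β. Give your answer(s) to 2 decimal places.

The normal system AᵀA·[α, β]ᵀ = Aᵀy is [[115, 17]; [17, 4]]·[α, β]ᵀ = [75, 6]ᵀ.
Eliminating β: 4·(row 1) − 17·(row 2) gives 171·α = 4·75 − 17·6 = 198, so α = 22/19.
Then β = (6 − 17·(22/19))/4 = -65/19.

α = 1.16, β = -3.42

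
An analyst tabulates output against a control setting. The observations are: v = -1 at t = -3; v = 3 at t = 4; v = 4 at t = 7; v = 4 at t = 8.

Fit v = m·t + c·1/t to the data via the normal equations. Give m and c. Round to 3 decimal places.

The normal system XᵀX·[m, c]ᵀ = Xᵀv is [[138, 4]; [4, 5917/28224]]·[m, c]ᵀ = [75, 181/84]ᵀ.
Eliminating c: (5917/28224)·(row 1) − 4·(row 2) gives (60827/4704)·m = (5917/28224)·75 − 4·(181/84) = 22279/3136, so m = 66837/121654.
Then c = ((181/84) − 4·(66837/121654))/(5917/28224) = -12432/60827.

m = 0.549, c = -0.204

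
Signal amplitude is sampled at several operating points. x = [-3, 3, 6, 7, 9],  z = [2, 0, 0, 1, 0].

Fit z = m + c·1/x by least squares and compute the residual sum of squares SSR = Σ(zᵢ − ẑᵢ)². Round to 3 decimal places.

SSR = 0.764

From the data, Σ1 = 5, Σ1/x = 53/126, Σ1/x·1/x = 4489/15876.
Moment sums: Σz = 3, Σ1/x·z = -11/21.
So MᵀM·[m, c]ᵀ = Mᵀz: [[5, 53/126]; [53/126, 4489/15876]]·[m, c]ᵀ = [3, -11/21]ᵀ.
Determinant 5·(4489/15876) − (53/126)² = 4909/3969.
m = (3·(4489/15876) − (53/126)·(-11/21))/(4909/3969) = 16965/19636; c = (5·(-11/21) − (53/126)·3)/(4909/3969) = -30807/9818.
Residuals: 1769/19636, 3573/19636, -1674/4909, 11473/19636, -10119/19636; SSR = 15011/19636.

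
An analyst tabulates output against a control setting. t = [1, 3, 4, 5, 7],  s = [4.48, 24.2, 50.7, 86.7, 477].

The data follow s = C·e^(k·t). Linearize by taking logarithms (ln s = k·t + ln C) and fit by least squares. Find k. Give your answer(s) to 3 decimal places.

Let Y = ln s. Fitting Y = k·t + ln C by least squares:
Sums: Σt = 20.0000, Σ(t)² = 100.0000, Σln s = 19.2419, Σt·ln s = 92.2473.
Normal system: [[100.0000, 20.0000]; [20.0000, 5]]·[k, ln C]ᵀ = [92.2473, 19.2419]ᵀ.
Δ = 100.0000·5 − (20.0000)² = 100.0000; k = (92.2473·5 − 20.0000·19.2419)/100.0000 = 0.76399, ln C = (100.0000·19.2419 − 20.0000·92.2473)/100.0000 = 0.79242.

k = 0.764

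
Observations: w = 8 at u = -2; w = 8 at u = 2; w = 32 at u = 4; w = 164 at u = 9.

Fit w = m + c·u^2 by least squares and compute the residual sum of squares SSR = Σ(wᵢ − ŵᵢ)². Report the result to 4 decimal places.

Compute the Gram sums: Σ1 = 4, Σu^2 = 105, Σu^2·u^2 = 6849.
Right-hand side: Σw = 212, Σu^2·w = 13860.
Determinant 4·6849 − 105² = 16371.
m = (212·6849 − 105·13860)/16371 = -368/1819; c = (4·13860 − 105·212)/16371 = 11060/5457.
Residuals: 520/5457, 520/5457, -1232/5457, 64/1819; SSR = 128/1819.

SSR = 0.0704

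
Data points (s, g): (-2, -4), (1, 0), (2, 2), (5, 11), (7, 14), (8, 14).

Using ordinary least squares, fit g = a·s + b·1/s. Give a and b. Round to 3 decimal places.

Compute the Gram sums: Σs·s = 147, Σs·1/s = 6, Σ1/s·1/s = 123561/78400.
Right-hand side: Σs·g = 277, Σ1/s·g = 179/20.
det = 147·(123561/78400) − 6² = 313083/1600.
a = (277·(123561/78400) − 6·(179/20))/(313083/1600) = 10005439/5113689; b = (147·(179/20) − 6·277)/(313083/1600) = -184720/104361.

a = 1.957, b = -1.770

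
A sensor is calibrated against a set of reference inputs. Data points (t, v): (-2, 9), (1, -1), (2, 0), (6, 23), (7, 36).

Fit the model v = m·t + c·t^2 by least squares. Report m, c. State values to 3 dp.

m = -2.358, c = 1.058

With design matrix M, MᵀM = [[94, 560]; [560, 3730]] and Mᵀv = [371, 2627]ᵀ.
Δ = 94·3730 − 560² = 37020.
m = (371·3730 − 560·2627)/37020 = -8729/3702; c = (94·2627 − 560·371)/37020 = 19589/18510.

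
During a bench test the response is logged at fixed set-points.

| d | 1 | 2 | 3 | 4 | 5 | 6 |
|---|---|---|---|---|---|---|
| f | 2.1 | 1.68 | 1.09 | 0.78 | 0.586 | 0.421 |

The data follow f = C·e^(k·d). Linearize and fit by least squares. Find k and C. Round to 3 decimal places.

Taking logs, ln f = k·d + ln C, so regress ln f on d.
AᵀA = [[91.0000, 21.0000]; [21.0000, 6]], rhs = [-6.8187, -0.3011]ᵀ  (here Σd = 21.0000, Σ(d)² = 91.0000, Σln f = -0.3011, Σd·ln f = -6.8187).
Solving (det = 105.0000): k = -0.32942, ln C = 1.10278, so C = exp(1.10278) = 3.01252.

k = -0.329, C = 3.013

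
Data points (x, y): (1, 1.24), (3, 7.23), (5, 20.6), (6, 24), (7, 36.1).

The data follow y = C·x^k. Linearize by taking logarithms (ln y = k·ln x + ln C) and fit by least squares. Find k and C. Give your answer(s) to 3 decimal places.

k = 1.717, C = 1.200

Taking logs, ln y = k·ln x + ln C, so regress ln y on ln x.
Σln x = 6.4457, Σ(ln x)² = 10.7942, Σln y = 11.9830, Σln x·ln y = 19.7152.
Equations: 10.7942·k + 6.4457·ln C = 19.7152;  6.4457·k + 5·ln C = 11.9830.
Δ = 10.7942·5 − (6.4457)² = 12.4237; k = (19.7152·5 − 6.4457·11.9830)/12.4237 = 1.71746, ln C = (10.7942·11.9830 − 6.4457·19.7152)/12.4237 = 0.18255, so C = exp(0.18255) = 1.20027.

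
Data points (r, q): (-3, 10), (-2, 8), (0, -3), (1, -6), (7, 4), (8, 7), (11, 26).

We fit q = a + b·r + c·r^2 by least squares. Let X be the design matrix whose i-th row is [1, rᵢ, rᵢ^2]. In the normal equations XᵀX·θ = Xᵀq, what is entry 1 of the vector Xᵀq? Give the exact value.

Entry 1 ↔ basis 1, so (Xᵀq)_{1} = Σᵢ qᵢ = (1)·(10) + (1)·(8) + (1)·(-3) + (1)·(-6) + (1)·(4) + (1)·(7) + (1)·(26) = 46.

46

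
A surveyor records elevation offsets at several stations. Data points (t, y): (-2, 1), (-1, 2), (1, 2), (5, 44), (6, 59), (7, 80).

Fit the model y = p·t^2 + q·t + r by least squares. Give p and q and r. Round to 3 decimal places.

Setting ∂/∂p … = 0 gives: 4340·p + 676·q + 116·r = 7152;  676·p + 116·q + 16·r = 1132;  116·p + 16·q + 6·r = 188.
Row-reducing yields p = 91/66, q = 563/330, r = 7/55.

p = 1.379, q = 1.706, r = 0.127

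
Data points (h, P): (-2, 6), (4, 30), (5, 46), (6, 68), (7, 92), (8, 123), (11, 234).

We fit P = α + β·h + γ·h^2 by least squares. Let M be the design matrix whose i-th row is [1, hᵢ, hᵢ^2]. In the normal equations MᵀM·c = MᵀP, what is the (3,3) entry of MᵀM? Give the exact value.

23331

Row 3 ↔ basis h^2, column 3 ↔ basis h^2, so (MᵀM)_{3,3} = Σᵢ (h^2)·(h^2) = (4)·(4) + (16)·(16) + (25)·(25) + (36)·(36) + (49)·(49) + (64)·(64) + (121)·(121) = 23331.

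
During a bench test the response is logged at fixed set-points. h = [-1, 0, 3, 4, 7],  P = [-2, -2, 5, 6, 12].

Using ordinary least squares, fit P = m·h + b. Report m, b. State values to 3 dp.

From the data, Σh·h = 75, Σh = 13, Σ1 = 5.
Moment sums: Σh·P = 125, ΣP = 19.
Normal equations: [[75, 13]; [13, 5]]·[m, b]ᵀ = [125, 19]ᵀ.
Determinant 75·5 − 13² = 206.
m = (125·5 − 13·19)/206 = 189/103; b = (75·19 − 13·125)/206 = -100/103.

m = 1.835, b = -0.971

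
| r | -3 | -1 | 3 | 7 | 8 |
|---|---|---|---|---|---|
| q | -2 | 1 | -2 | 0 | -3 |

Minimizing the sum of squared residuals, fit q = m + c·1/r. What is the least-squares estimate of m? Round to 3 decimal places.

Setting ∂/∂m … = 0 gives: 5·m + (-41/56)·c = -6;  (-41/56)·m + (35513/28224)·c = -11/8.
(Σ1 = 5, Σ1/r = -41/56, Σ1/r·1/r = 35513/28224, Σq = -6, Σ1/r·q = -11/8.)
Determinant 5·(35513/28224) − (-41/56)² = 40609/7056.
m = ((-6)·(35513/28224) − (-41/56)·(-11/8))/(40609/7056) = -241491/162436; c = (5·(-11/8) − (-41/56)·(-6))/(40609/7056) = -79506/40609.

m = -1.487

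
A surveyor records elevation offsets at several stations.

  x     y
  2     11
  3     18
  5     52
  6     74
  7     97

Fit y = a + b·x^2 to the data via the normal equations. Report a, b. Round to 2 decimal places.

Normal-equation sums: Σ1 = 5, Σx^2 = 123, Σx^2·x^2 = 4419.
Right-hand side: Σy = 252, Σx^2·y = 8923.
Eliminating b: 4419·(row 1) − 123·(row 2) gives 6966·a = 4419·252 − 123·8923 = 16059, so a = 5353/2322.
Then b = (8923 − 123·(5353/2322))/4419 = 13619/6966.

a = 2.31, b = 1.96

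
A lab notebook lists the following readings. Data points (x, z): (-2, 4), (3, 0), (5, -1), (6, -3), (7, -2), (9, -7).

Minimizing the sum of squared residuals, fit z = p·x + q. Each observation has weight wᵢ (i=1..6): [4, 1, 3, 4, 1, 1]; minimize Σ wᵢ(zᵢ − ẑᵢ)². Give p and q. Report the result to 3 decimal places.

p = -0.857, q = 2.488

Setting ∂/∂p … = 0 gives: 374·p + 50·q = -196;  50·p + 14·q = -8.
(Σwᵢ·x·x = 374, Σwᵢ·x = 50, Σwᵢ·1 = 14, Σwᵢ·x·z = -196, Σwᵢ·z = -8.)
Δ = 374·14 − 50² = 2736.
p = ((-196)·14 − 50·(-8))/2736 = -293/342; q = (374·(-8) − 50·(-196))/2736 = 851/342.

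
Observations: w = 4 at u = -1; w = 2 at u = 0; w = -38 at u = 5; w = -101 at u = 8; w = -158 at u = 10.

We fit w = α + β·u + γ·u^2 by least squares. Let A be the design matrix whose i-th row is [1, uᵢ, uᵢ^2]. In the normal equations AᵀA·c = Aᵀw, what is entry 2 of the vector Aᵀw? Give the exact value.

Entry 2 ↔ basis u, so (Aᵀw)_{2} = Σᵢ (u)·wᵢ = (-1)·(4) + (0)·(2) + (5)·(-38) + (8)·(-101) + (10)·(-158) = -2582.

-2582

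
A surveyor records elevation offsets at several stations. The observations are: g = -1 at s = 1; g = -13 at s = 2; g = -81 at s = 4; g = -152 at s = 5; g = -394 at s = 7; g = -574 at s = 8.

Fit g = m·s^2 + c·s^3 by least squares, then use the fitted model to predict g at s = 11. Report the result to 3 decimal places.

The normal system MᵀM·[m, c]ᵀ = Mᵀg is [[7395, 53757]; [53757, 399579]]·[m, c]ᵀ = [-61191, -453319]ᵀ.
Eliminating c: 399579·(row 1) − 53757·(row 2) gives 65071656·m = 399579·(-61191) − 53757·(-453319) = -81569106, so m = -4531617/3615092.
Then c = ((-453319) − 53757·(-4531617/3615092))/399579 = -10474903/10845276.
At s = 11: ĝ = (-4531617/3615092)·(121) + (-10474903/10845276)·(1331) = -205093064/142701.

ĝ = -1437.222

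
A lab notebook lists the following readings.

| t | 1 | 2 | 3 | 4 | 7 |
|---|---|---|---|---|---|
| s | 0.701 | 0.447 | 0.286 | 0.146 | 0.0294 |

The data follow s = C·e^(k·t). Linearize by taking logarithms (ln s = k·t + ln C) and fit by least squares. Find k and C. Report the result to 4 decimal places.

k = -0.5363, C = 1.2852

Let Y = ln s. Fitting Y = k·t + ln C by least squares:
Σt = 17.0000, Σ(t)² = 79.0000, Σln s = -7.8631, Σt·ln s = -38.1049.
Equations: 79.0000·k + 17.0000·ln C = -38.1049;  17.0000·k + 5·ln C = -7.8631.
Solving (det = 106.0000): k = -0.53633, ln C = 0.25091, so C = exp(0.25091) = 1.28519.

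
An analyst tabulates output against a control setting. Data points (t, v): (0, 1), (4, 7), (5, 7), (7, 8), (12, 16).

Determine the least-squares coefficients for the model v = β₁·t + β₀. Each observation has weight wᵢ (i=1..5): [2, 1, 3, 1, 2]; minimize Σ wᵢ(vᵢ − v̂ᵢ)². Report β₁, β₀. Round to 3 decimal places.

β₁ = 1.226, β₀ = 0.969

The normal system AᵀWA·[β₁, β₀]ᵀ = AᵀWv is [[428, 50]; [50, 9]]·[β₁, β₀]ᵀ = [573, 70]ᵀ.
Determinant 428·9 − 50² = 1352.
β₁ = (573·9 − 50·70)/1352 = 1657/1352; β₀ = (428·70 − 50·573)/1352 = 655/676.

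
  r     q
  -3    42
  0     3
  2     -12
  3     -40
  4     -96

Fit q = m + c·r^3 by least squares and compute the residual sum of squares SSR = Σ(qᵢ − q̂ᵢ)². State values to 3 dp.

SSR = 4.361

With design matrix M, MᵀM = [[5, 72]; [72, 5618]] and Mᵀq = [-103, -8454]ᵀ.
Δ = 5·5618 − 72² = 22906.
m = ((-103)·5618 − 72·(-8454))/22906 = 15017/11453; c = (5·(-8454) − 72·(-103))/22906 = -17427/11453.
Residuals: -4520/11453, 19342/11453, -13037/11453, -2608/11453, 823/11453; SSR = 49942/11453.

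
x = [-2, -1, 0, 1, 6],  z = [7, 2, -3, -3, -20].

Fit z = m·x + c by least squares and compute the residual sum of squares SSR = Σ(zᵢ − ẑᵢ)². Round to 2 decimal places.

SSR = 7.91

AᵀA·[m, c]ᵀ = Aᵀz reads: 42·m + 4·c = -139;  4·m + 5·c = -17.
(Σx·x = 42, Σx = 4, Σ1 = 5, Σx·z = -139, Σz = -17.)
Δ = 42·5 − 4² = 194.
m = ((-139)·5 − 4·(-17))/194 = -627/194; c = (42·(-17) − 4·(-139))/194 = -79/97.
Residuals: 131/97, -81/194, -212/97, 203/194, 20/97; SSR = 1535/194.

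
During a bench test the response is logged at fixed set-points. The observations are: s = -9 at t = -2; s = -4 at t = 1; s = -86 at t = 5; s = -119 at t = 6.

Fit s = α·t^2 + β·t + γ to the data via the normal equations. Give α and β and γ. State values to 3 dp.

α = -3.056, β = -1.673, γ = 0.101

Sums needed: Σt^2·t^2 = 1938, Σt^2·t = 334, Σt^2 = 66, Σt·t = 66, Σt = 10, Σ1 = 4.
Right-hand side: Σt^2·s = -6474, Σt·s = -1130, Σs = -218.
Row-reducing yields α = -4773/1562, β = -2613/1562, γ = 79/781.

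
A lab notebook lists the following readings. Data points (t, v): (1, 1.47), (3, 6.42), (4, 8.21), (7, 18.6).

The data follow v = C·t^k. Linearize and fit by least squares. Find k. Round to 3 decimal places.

With ln vᵢ as the transformed response and ln tᵢ as the regressor:
Σln t = 4.4308, Σ(ln t)² = 6.9153, Σln v = 7.2732, Σln t·ln v = 10.6496.
Equations: 6.9153·k + 4.4308·ln C = 10.6496;  4.4308·k + 4·ln C = 7.2732.
Δ = 6.9153·4 − (4.4308)² = 8.0292; k = (10.6496·4 − 4.4308·7.2732)/8.0292 = 1.29183, ln C = (6.9153·7.2732 − 4.4308·10.6496)/8.0292 = 0.38733.

k = 1.292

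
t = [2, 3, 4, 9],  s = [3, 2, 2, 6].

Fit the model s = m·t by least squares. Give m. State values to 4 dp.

m = 0.6727

The normal system MᵀM·[m]ᵀ = Mᵀs is [[110]]·[m]ᵀ = [74]ᵀ.
Hence m = 74 / 110 ≈ 0.672727.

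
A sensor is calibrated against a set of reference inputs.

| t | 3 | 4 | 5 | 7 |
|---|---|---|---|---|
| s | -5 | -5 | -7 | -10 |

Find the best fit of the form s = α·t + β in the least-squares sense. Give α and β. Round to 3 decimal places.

Compute the Gram sums: Σt·t = 99, Σt = 19, Σ1 = 4.
Right-hand side: Σt·s = -140, Σs = -27.
Eliminating β: 4·(row 1) − 19·(row 2) gives 35·α = 4·(-140) − 19·(-27) = -47, so α = -47/35.
Then β = ((-27) − 19·(-47/35))/4 = -13/35.

α = -1.343, β = -0.371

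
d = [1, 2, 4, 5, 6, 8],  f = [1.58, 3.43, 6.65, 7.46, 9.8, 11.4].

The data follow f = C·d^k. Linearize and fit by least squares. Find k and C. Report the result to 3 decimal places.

k = 0.958, C = 1.668

Linearized form: ln f = k·ln d + ln C. From the 6 transformed points,
AᵀA = [[12.5270, 7.5601]; [7.5601, 6]], rhs = [15.8651, 10.3102]ᵀ  (here Σln d = 7.5601, Σ(ln d)² = 12.5270, Σln f = 10.3102, Σln d·ln f = 15.8651).
Slope k = (n·Σln d·ln f − Σln d·Σln f)/(n·Σ(ln d)² − (Σln d)²) = (6·15.8651 − 7.5601·10.3102)/18.0074 = 0.95767; ln C = (Σln f − k·Σln d)/n = 0.51168, so C = exp(0.51168) = 1.66809.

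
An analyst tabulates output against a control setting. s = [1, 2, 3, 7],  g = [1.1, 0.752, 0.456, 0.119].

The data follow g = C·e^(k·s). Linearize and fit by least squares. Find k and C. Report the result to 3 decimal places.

k = -0.368, C = 1.524

Taking logs, ln g = k·s + ln C, so regress ln g on s.
Σs = 13.0000, Σ(s)² = 63.0000, Σln g = -3.1036, Σs·ln g = -17.7309.
Equations: 63.0000·k + 13.0000·ln C = -17.7309;  13.0000·k + 4·ln C = -3.1036.
Δ = 63.0000·4 − (13.0000)² = 83.0000; k = (-17.7309·4 − 13.0000·-3.1036)/83.0000 = -0.36840, ln C = (63.0000·-3.1036 − 13.0000·-17.7309)/83.0000 = 0.42139, so C = exp(0.42139) = 1.52408.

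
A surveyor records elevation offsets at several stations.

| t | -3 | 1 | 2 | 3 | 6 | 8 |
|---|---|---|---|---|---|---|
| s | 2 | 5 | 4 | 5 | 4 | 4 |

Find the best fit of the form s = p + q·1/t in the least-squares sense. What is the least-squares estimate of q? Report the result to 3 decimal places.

The normal equations are: 6·p + (43/24)·q = 24;  (43/24)·p + (97/64)·q = 55/6.
(Σ1 = 6, Σ1/t = 43/24, Σ1/t·1/t = 97/64, Σs = 24, Σ1/t·s = 55/6.)
Δ = 6·(97/64) − (43/24)² = 3389/576.
p = (24·(97/64) − (43/24)·(55/6))/(3389/576) = 11492/3389; q = (6·(55/6) − (43/24)·24)/(3389/576) = 6912/3389.

q = 2.040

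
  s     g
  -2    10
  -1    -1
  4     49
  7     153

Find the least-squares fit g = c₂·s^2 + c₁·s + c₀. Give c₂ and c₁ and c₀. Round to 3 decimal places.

c₂ = 3.148, c₁ = 0.255, c₀ = -2.853

Compute the Gram sums: Σs^2·s^2 = 2674, Σs^2·s = 398, Σs^2 = 70, Σs·s = 70, Σs = 8, Σ1 = 4.
Right-hand side: Σs^2·g = 8320, Σs·g = 1248, Σg = 211.
XᵀX·[c₂, c₁, c₀]ᵀ = Xᵀg becomes [[2674, 398, 70]; [398, 70, 8]; [70, 8, 4]]·[c₂, c₁, c₀]ᵀ = [8320, 1248, 211]ᵀ.
Inverting the 3×3 Gram matrix, [c₂, c₁, c₀]ᵀ = [12259/3894, 331/1298, -505/177]ᵀ.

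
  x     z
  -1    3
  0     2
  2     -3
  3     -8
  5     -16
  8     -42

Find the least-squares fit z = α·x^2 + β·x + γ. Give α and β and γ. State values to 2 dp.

Sums needed: Σx^2·x^2 = 4819, Σx^2·x = 671, Σx^2 = 103, Σx·x = 103, Σx = 17, Σ1 = 6.
For Aᵀz: Σx^2·z = -3169, Σx·z = -449, Σz = -64.
Normal equations: [[4819, 671, 103]; [671, 103, 17]; [103, 17, 6]]·[α, β, γ]ᵀ = [-3169, -449, -64]ᵀ.
Solving the 3×3 system (Gaussian elimination) gives α = -573/1120, β = -43/32, γ = 1077/560.

α = -0.51, β = -1.34, γ = 1.92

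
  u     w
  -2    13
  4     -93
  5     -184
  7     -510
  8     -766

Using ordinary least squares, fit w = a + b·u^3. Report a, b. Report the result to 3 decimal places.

From the data, Σ1 = 5, Σu^3 = 1036, Σu^3·u^3 = 399578.
And Σw = -1540, Σu^3·w = -596178.
Eliminating b: 399578·(row 1) − 1036·(row 2) gives 924594·a = 399578·(-1540) − 1036·(-596178) = 2290288, so a = 104104/42027.
Then b = ((-596178) − 1036·(104104/42027))/399578 = -62975/42027.

a = 2.477, b = -1.498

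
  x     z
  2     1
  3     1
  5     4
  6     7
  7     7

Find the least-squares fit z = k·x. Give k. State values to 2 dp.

k = 0.94

The normal system AᵀA·[k]ᵀ = Aᵀz is [[123]]·[k]ᵀ = [116]ᵀ.
k = 116/123 = 0.943089.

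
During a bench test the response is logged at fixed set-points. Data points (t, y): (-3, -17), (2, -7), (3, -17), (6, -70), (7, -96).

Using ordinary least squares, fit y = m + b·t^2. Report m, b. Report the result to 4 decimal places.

The normal system MᵀM·[m, b]ᵀ = Mᵀy is [[5, 107]; [107, 3875]]·[m, b]ᵀ = [-207, -7558]ᵀ.
Eliminating b: 3875·(row 1) − 107·(row 2) gives 7926·m = 3875·(-207) − 107·(-7558) = 6581, so m = 6581/7926.
Then b = ((-7558) − 107·(6581/7926))/3875 = -15641/7926.

m = 0.8303, b = -1.9734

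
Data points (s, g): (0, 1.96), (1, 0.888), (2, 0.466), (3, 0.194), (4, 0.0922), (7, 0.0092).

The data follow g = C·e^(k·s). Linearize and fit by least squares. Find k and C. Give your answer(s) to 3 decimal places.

k = -0.767, C = 1.985

With ln gᵢ as the transformed response and sᵢ as the regressor:
XᵀX = [[79.0000, 17.0000]; [17.0000, 6]], rhs = [-48.9207, -8.9217]ᵀ  (here Σs = 17.0000, Σ(s)² = 79.0000, Σln g = -8.9217, Σs·ln g = -48.9207).
Δ = 79.0000·6 − (17.0000)² = 185.0000; k = (-48.9207·6 − 17.0000·-8.9217)/185.0000 = -0.76679, ln C = (79.0000·-8.9217 − 17.0000·-48.9207)/185.0000 = 0.68562, so C = exp(0.68562) = 1.98501.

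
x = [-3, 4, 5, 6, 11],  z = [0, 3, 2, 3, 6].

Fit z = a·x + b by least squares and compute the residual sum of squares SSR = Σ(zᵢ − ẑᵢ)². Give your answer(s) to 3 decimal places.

From the data, Σx·x = 207, Σx = 23, Σ1 = 5.
Right-hand side: Σx·z = 106, Σz = 14.
Eliminating b: 5·(row 1) − 23·(row 2) gives 506·a = 5·106 − 23·14 = 208, so a = 104/253.
Then b = (14 − 23·(104/253))/5 = 10/11.
Residuals: 82/253, 113/253, -244/253, -95/253, 144/253; SSR = 430/253.

SSR = 1.700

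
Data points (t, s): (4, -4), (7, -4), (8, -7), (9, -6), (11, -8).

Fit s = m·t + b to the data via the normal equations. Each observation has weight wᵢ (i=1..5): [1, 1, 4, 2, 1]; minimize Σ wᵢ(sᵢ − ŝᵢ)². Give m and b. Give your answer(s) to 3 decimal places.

m = -0.571, b = -1.651

Forming AᵀWA = [[604, 72]; [72, 9]] and AᵀWs = [-464, -56]ᵀ gives AᵀWA·[m, b]ᵀ = AᵀWs.
Eliminating b: 9·(row 1) − 72·(row 2) gives 252·m = 9·(-464) − 72·(-56) = -144, so m = -4/7.
Then b = ((-56) − 72·(-4/7))/9 = -104/63.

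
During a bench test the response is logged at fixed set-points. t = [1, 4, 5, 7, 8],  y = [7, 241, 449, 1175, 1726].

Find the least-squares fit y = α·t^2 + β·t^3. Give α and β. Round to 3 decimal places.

α = 3.045, β = 2.990

MᵀM·[α, β]ᵀ = Mᵀy reads: 7379·α + 53725·β = 183127;  53725·α + 399515·β = 1358293.
Δ = 7379·399515 − 53725² = 61645560.
α = (183127·399515 − 53725·1358293)/61645560 = 159061/52242; β = (7379·1358293 − 53725·183127)/61645560 = 781127/261210.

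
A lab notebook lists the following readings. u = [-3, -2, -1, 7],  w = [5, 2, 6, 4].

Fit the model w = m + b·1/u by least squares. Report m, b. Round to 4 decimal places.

The normal system AᵀA·[m, b]ᵀ = Aᵀw is [[4, -71/42]; [-71/42, 2437/1764]]·[m, b]ᵀ = [17, -170/21]ᵀ.
det = 4·(2437/1764) − (-71/42)² = 523/196.
m = (17·(2437/1764) − (-71/42)·(-170/21))/(523/196) = 1921/523; b = (4·(-170/21) − (-71/42)·17)/(523/196) = -714/523.

m = 3.6730, b = -1.3652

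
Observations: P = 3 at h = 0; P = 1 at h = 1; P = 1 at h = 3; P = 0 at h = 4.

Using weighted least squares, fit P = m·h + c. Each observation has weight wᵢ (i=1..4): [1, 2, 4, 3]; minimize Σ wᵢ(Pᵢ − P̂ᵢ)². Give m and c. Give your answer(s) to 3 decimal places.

The normal system MᵀWM·[m, c]ᵀ = MᵀWP is [[86, 26]; [26, 10]]·[m, c]ᵀ = [14, 9]ᵀ.
Δ = 86·10 − 26² = 184.
m = (14·10 − 26·9)/184 = -47/92; c = (86·9 − 26·14)/184 = 205/92.

m = -0.511, c = 2.228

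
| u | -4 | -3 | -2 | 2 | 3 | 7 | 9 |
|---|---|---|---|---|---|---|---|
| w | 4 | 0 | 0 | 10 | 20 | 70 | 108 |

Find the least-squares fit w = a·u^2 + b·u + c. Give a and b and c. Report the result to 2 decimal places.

a = 0.97, b = 3.10, c = 1.07

Forming XᵀX = [[9412, 1008, 172]; [1008, 172, 12]; [172, 12, 7]] and Xᵀw = [12462, 1526, 212]ᵀ gives XᵀX·[a, b, c]ᵀ = Xᵀw.
Row-reducing yields a = 235559/242106, b = 249795/80702, c = 129836/121053.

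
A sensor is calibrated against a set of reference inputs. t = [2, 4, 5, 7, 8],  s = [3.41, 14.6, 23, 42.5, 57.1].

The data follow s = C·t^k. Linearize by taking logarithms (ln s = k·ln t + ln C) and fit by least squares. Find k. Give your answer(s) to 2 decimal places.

k = 2.02

Let Y = ln s. Fitting Y = k·ln t + ln C by least squares:
AᵀA = [[13.1032, 7.7142]; [7.7142, 5]], rhs = [25.3205, 14.8375]ᵀ  (here Σln t = 7.7142, Σ(ln t)² = 13.1032, Σln s = 14.8375, Σln t·ln s = 25.3205).
Solving (det = 6.0066): k = 2.02148, ln C = -0.15132.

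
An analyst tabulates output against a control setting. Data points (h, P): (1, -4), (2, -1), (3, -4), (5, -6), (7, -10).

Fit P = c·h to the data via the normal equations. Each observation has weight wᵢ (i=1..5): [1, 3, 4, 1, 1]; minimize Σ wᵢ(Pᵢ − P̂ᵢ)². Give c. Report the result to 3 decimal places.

Forming XᵀWX = [[123]] and XᵀWP = [-158]ᵀ gives XᵀWX·[c]ᵀ = XᵀWP.
Hence c = -158 / 123 ≈ -1.28455.

c = -1.285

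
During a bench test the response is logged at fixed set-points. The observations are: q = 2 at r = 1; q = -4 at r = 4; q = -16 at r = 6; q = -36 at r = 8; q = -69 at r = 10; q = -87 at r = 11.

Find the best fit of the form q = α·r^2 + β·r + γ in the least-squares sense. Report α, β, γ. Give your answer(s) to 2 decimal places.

Entries of MᵀM: Σr^2·r^2 = 30290, Σr^2·r = 3124, Σr^2 = 338, Σr·r = 338, Σr = 40, Σ1 = 6.
And Σr^2·q = -20369, Σr·q = -2045, Σq = -210.
Row-reducing yields α = -71303/66588, β = 67051/16647, γ = -33957/22196.

α = -1.07, β = 4.03, γ = -1.53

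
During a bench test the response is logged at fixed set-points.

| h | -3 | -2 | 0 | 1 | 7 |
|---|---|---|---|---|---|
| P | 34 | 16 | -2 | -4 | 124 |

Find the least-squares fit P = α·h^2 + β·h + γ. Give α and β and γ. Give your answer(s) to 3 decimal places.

α = 3.053, β = -3.249, γ = -2.920

Compute the Gram sums: Σh^2·h^2 = 2499, Σh^2·h = 309, Σh^2 = 63, Σh·h = 63, Σh = 3, Σ1 = 5.
Moment sums: Σh^2·P = 6442, Σh·P = 730, ΣP = 168.
Normal equations: [[2499, 309, 63]; [309, 63, 3]; [63, 3, 5]]·[α, β, γ]ᵀ = [6442, 730, 168]ᵀ.
Solving the 3×3 system (Gaussian elimination) gives α = 3563/1167, β = -3791/1167, γ = -1136/389.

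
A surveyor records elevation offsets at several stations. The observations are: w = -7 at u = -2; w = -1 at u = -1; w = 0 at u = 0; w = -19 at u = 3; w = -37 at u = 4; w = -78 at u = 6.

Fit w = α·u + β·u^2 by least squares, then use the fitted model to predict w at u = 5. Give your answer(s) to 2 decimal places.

ŵ = -54.86

AᵀA·[α, β]ᵀ = Aᵀw reads: 66·α + 298·β = -658;  298·α + 1650·β = -3600.
(Σu·u = 66, Σu·u^2 = 298, Σu^2·u^2 = 1650, Σu·w = -658, Σu^2·w = -3600.)
det = 66·1650 − 298² = 20096.
α = ((-658)·1650 − 298·(-3600))/20096 = -3225/5024; β = (66·(-3600) − 298·(-658))/20096 = -10379/5024.
At u = 5: ŵ = (-3225/5024)·(5) + (-10379/5024)·(25) = -17225/314.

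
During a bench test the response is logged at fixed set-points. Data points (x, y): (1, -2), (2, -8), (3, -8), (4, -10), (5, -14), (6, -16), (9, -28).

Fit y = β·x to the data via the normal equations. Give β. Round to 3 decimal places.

β = -2.907

Compute the Gram sums: Σx·x = 172.
And Σx·y = -500.
β = (-500)/172 = -2.90698.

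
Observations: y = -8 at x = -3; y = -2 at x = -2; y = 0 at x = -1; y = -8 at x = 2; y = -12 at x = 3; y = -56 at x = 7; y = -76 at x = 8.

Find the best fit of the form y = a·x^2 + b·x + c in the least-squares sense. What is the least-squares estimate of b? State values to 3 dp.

Normal-equation sums: Σx^2·x^2 = 6692, Σx^2·x = 854, Σx^2 = 140, Σx·x = 140, Σx = 14, Σ1 = 7.
And Σx^2·y = -7828, Σx·y = -1024, Σy = -162.
AᵀA·[a, b, c]ᵀ = Aᵀy becomes [[6692, 854, 140]; [854, 140, 14]; [140, 14, 7]]·[a, b, c]ᵀ = [-7828, -1024, -162]ᵀ.
Inverting the 3×3 Gram matrix, [a, b, c]ᵀ = [-1334/1267, -1082/1267, -478/1267]ᵀ.

b = -0.854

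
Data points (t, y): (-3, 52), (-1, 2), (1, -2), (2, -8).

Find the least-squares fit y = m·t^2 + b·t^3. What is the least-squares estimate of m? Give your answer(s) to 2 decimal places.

Compute the Gram sums: Σt^2·t^2 = 99, Σt^2·t^3 = -211, Σt^3·t^3 = 795.
For Mᵀy: Σt^2·y = 436, Σt^3·y = -1472.
Normal equations: [[99, -211]; [-211, 795]]·[m, b]ᵀ = [436, -1472]ᵀ.
Eliminating b: 795·(row 1) − (-211)·(row 2) gives 34184·m = 795·436 − (-211)·(-1472) = 36028, so m = 9007/8546.
Then b = ((-1472) − (-211)·(9007/8546))/795 = -13433/8546.

m = 1.05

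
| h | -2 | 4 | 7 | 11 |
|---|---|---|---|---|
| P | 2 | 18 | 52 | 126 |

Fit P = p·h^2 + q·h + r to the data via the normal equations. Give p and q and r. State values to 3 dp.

MᵀM·[p, q, r]ᵀ = MᵀP reads: 17314·p + 1730·q + 190·r = 18090;  1730·p + 190·q + 20·r = 1818;  190·p + 20·q + 4·r = 198.
(Σh^2·h^2 = 17314, Σh^2·h = 1730, Σh^2 = 190, Σh·h = 190, Σh = 20, Σ1 = 4, Σh^2·P = 18090, Σh·P = 1818, ΣP = 198.)
Solving the 3×3 system (Gaussian elimination) gives p = 1509/1529, q = 4944/7645, r = -936/1529.

p = 0.987, q = 0.647, r = -0.612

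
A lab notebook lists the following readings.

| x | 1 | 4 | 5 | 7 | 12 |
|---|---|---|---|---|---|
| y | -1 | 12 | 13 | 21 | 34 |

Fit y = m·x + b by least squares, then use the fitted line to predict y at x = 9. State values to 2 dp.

Sums needed: Σx·x = 235, Σx = 29, Σ1 = 5.
Moment sums: Σx·y = 667, Σy = 79.
So AᵀA·[m, b]ᵀ = Aᵀy: [[235, 29]; [29, 5]]·[m, b]ᵀ = [667, 79]ᵀ.
det = 235·5 − 29² = 334.
m = (667·5 − 29·79)/334 = 522/167; b = (235·79 − 29·667)/334 = -389/167.
At x = 9: ŷ = (522/167)·(9) + (-389/167)·(1) = 4309/167.

ŷ = 25.80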